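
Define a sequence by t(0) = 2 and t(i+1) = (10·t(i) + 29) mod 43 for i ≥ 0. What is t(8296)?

t(0) = 2, t(1) = 6, t(2) = 3, t(3) = 16, t(4) = 17, t(5) = 27, t(6) = 41, t(7) = 9, t(8) = 33, t(9) = 15, t(10) = 7, t(11) = 13, t(12) = 30, t(13) = 28, t(14) = 8, t(15) = 23, t(16) = 1, t(17) = 39, t(18) = 32, t(19) = 5, t(20) = 36, t(21) = 2.
The sequence repeats with period 21.
(8296 - 0) mod 21 = 1, so t(8296) = t(1) = 6.

6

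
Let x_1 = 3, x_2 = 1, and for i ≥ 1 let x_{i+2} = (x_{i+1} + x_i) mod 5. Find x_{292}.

Computing terms: x_1 = 3,  x_2 = 1,  x_3 = 4,  x_4 = 0,  x_5 = 4,  x_6 = 4,  x_7 = 3,  x_8 = 2,  x_9 = 0,  x_{10} = 2,  x_{11} = 2,  x_{12} = 4,  x_{13} = 1,  x_{14} = 0,  x_{15} = 1,  x_{16} = 1,  x_{17} = 2,  x_{18} = 3,  x_{19} = 0,  x_{20} = 3,  x_{21} = 3,  x_{22} = 1.
The sequence repeats with period 20.
So x_{292} = x_{1 + ((292-1) mod 20)} = x_{12} = 4.

4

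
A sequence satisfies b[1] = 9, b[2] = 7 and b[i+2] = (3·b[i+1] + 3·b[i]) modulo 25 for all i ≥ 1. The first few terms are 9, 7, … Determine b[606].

12

We have b[1] = 9; b[2] = 7; b[3] = 23; b[4] = 15; b[5] = 14; b[6] = 12; b[7] = 3; b[8] = 20; b[9] = 19; b[10] = 17; b[11] = 8; b[12] = 0; b[13] = 24; b[14] = 22; b[15] = 13; b[16] = 5; b[17] = 4; b[18] = 2; b[19] = 18; b[20] = 10; b[21] = 9; b[22] = 7.
Since (b[21], b[22]) = (b[1], b[2]) = (9, 7) (two consecutive terms determine the rest), the sequence is periodic with period 20.
(606 - 1) mod 20 = 5, so b[606] = b[6] = 12.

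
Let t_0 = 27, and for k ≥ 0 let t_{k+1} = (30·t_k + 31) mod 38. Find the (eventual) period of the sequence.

3

Listing terms: t_0 = 27; t_1 = 5; t_2 = 29; t_3 = 27.
The sequence repeats with period 3.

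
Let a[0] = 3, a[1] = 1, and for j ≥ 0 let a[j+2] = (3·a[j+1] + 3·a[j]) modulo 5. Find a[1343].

a[0] = 3,  a[1] = 1,  a[2] = 2,  a[3] = 4,  a[4] = 3,  a[5] = 1.
The sequence repeats with period 4.
So a[1343] = a[0 + ((1343-0) mod 4)] = a[3] = 4.

4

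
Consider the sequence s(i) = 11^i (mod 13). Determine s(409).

Listing terms: s(1) = 11; s(2) = 4; s(3) = 5; s(4) = 3; s(5) = 7; s(6) = 12; s(7) = 2; s(8) = 9; s(9) = 8; s(10) = 10; s(11) = 6; s(12) = 1; s(13) = 11.
The sequence repeats with period 12.
So s(409) = s(1 + ((409-1) mod 12)) = s(1) = 11.

11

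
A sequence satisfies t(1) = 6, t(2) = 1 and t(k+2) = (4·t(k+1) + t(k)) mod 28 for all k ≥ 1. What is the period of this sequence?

16

We have t(1) = 6; t(2) = 1; t(3) = 10; t(4) = 13; t(5) = 6; t(6) = 9; t(7) = 14; t(8) = 9; t(9) = 22; t(10) = 13; t(11) = 18; t(12) = 1; t(13) = 22; t(14) = 5; t(15) = 14; t(16) = 5; t(17) = 6; t(18) = 1.
The sequence repeats with period 16.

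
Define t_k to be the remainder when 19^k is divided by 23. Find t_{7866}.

Listing terms: t_0 = 1; t_1 = 19; t_2 = 16; t_3 = 5; t_4 = 3; t_5 = 11; t_6 = 2; t_7 = 15; t_8 = 9; t_9 = 10; t_{10} = 6; t_{11} = 22; t_{12} = 4; t_{13} = 7; t_{14} = 18; t_{15} = 20; t_{16} = 12; t_{17} = 21; t_{18} = 8; t_{19} = 14; t_{20} = 13; t_{21} = 17; t_{22} = 1.
The sequence repeats with period 22.
(7866 - 0) mod 22 = 12, so t_{7866} = t_{12} = 4.

4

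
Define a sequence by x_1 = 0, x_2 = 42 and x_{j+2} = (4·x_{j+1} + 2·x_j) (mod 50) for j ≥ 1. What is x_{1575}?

48

Computing terms: x_1 = 0; x_2 = 42; x_3 = 18; x_4 = 6; x_5 = 10; x_6 = 2; x_7 = 28; x_8 = 16; x_9 = 20; x_{10} = 12; x_{11} = 38; x_{12} = 26; x_{13} = 30; x_{14} = 22; x_{15} = 48; x_{16} = 36; x_{17} = 40; x_{18} = 32; x_{19} = 8; x_{20} = 46; x_{21} = 0; x_{22} = 42.
Since (x_{21}, x_{22}) = (x_1, x_2) = (0, 42) (two consecutive terms determine the rest), the sequence is periodic with period 20.
So x_{1575} = x_{1 + ((1575-1) mod 20)} = x_{15} = 48.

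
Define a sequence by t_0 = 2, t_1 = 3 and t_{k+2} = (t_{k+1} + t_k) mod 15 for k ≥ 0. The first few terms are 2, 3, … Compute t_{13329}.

9

t_0 = 2,  t_1 = 3,  t_2 = 5,  t_3 = 8,  t_4 = 13,  t_5 = 6,  t_6 = 4,  t_7 = 10,  t_8 = 14,  t_9 = 9,  t_{10} = 8,  t_{11} = 2,  t_{12} = 10,  t_{13} = 12,  t_{14} = 7,  t_{15} = 4,  t_{16} = 11,  t_{17} = 0,  t_{18} = 11,  t_{19} = 11,  t_{20} = 7,  t_{21} = 3,  t_{22} = 10,  t_{23} = 13,  t_{24} = 8,  t_{25} = 6,  t_{26} = 14,  t_{27} = 5,  t_{28} = 4,  t_{29} = 9,  t_{30} = 13,  t_{31} = 7,  t_{32} = 5,  t_{33} = 12,  t_{34} = 2,  t_{35} = 14,  t_{36} = 1,  t_{37} = 0,  t_{38} = 1,  t_{39} = 1,  t_{40} = 2,  t_{41} = 3.
The sequence repeats with period 40.
(13329 - 0) mod 40 = 9, so t_{13329} = t_9 = 9.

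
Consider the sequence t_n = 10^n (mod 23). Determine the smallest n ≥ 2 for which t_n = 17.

t_1 = 10,  t_2 = 8,  t_3 = 11,  t_4 = 18,  t_5 = 19,  t_6 = 6,  t_7 = 14,  t_8 = 2,  t_9 = 20,  t_{10} = 16,  t_{11} = 22,  t_{12} = 13,  t_{13} = 15,  t_{14} = 12,  t_{15} = 5,  t_{16} = 4,  t_{17} = 17,  t_{18} = 9,  t_{19} = 21,  t_{20} = 3,  t_{21} = 7,  t_{22} = 1,  t_{23} = 10.
The sequence repeats with period 22.
The value 17 first appears (with n ≥ 2) at t_{17}.

17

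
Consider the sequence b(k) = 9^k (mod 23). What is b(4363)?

4

Listing terms: b(1) = 9, b(2) = 12, b(3) = 16, b(4) = 6, b(5) = 8, b(6) = 3, b(7) = 4, b(8) = 13, b(9) = 2, b(10) = 18, b(11) = 1, b(12) = 9.
Since b(12) = b(1) = 9, the sequence is periodic with period 11.
(4363 - 1) mod 11 = 6, so b(4363) = b(7) = 4.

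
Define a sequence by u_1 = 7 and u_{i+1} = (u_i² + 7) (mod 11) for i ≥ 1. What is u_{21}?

Listing terms: u_1 = 7; u_2 = 1; u_3 = 8; u_4 = 5; u_5 = 10; u_6 = 8.
Since u_6 = u_3 = 8, the sequence is eventually periodic: after a pre-period of length 2 it cycles with period 3.
For i ≥ 3, u_i depends only on (i - 3) mod 3. (21 - 3) mod 3 = 0, so u_{21} = u_3 = 8.

8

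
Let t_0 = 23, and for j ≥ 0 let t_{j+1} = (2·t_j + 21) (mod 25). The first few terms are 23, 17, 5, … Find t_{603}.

6

Listing terms: t_0 = 23, t_1 = 17, t_2 = 5, t_3 = 6, t_4 = 8, t_5 = 12, t_6 = 20, t_7 = 11, t_8 = 18, t_9 = 7, t_{10} = 10, t_{11} = 16, t_{12} = 3, t_{13} = 2, t_{14} = 0, t_{15} = 21, t_{16} = 13, t_{17} = 22, t_{18} = 15, t_{19} = 1, t_{20} = 23.
Since t_{20} = t_0 = 23, the sequence is periodic with period 20.
(603 - 0) mod 20 = 3, so t_{603} = t_3 = 6.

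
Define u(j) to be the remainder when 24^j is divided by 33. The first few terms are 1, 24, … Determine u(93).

30

We have u(0) = 1; u(1) = 24; u(2) = 15; u(3) = 30; u(4) = 27; u(5) = 21; u(6) = 9; u(7) = 18; u(8) = 3; u(9) = 6; u(10) = 12; u(11) = 24.
Since u(11) = u(1) = 24, the sequence is eventually periodic: after a pre-period of length 1 it cycles with period 10.
For j ≥ 1, u(j) depends only on (j - 1) mod 10. (93 - 1) mod 10 = 2, so u(93) = u(3) = 30.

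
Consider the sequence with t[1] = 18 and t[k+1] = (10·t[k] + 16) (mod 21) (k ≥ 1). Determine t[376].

15

t[1] = 18, t[2] = 7, t[3] = 2, t[4] = 15, t[5] = 19, t[6] = 17, t[7] = 18.
Since t[7] = t[1] = 18, the sequence is periodic with period 6.
(376 - 1) mod 6 = 3, so t[376] = t[4] = 15.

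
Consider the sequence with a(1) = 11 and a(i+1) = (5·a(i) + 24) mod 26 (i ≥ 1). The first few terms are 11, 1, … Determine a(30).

1

Listing terms: a(1) = 11; a(2) = 1; a(3) = 3; a(4) = 13; a(5) = 11.
Since a(5) = a(1) = 11, the sequence is periodic with period 4.
(30 - 1) mod 4 = 1, so a(30) = a(2) = 1.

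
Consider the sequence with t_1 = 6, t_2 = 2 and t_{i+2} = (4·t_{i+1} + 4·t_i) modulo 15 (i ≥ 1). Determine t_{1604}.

We have t_1 = 6, t_2 = 2, t_3 = 2, t_4 = 1, t_5 = 12, t_6 = 7, t_7 = 1, t_8 = 2, t_9 = 12, t_{10} = 11, t_{11} = 2, t_{12} = 7, t_{13} = 6, t_{14} = 7, t_{15} = 7, t_{16} = 11, t_{17} = 12, t_{18} = 2, t_{19} = 11, t_{20} = 7, t_{21} = 12, t_{22} = 1, t_{23} = 7, t_{24} = 2, t_{25} = 6, t_{26} = 2.
The sequence repeats with period 24.
(1604 - 1) mod 24 = 19, so t_{1604} = t_{20} = 7.

7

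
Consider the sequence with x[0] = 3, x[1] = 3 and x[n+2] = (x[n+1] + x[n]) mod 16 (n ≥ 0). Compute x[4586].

Listing terms: x[0] = 3; x[1] = 3; x[2] = 6; x[3] = 9; x[4] = 15; x[5] = 8; x[6] = 7; x[7] = 15; x[8] = 6; x[9] = 5; x[10] = 11; x[11] = 0; x[12] = 11; x[13] = 11; x[14] = 6; x[15] = 1; x[16] = 7; x[17] = 8; x[18] = 15; x[19] = 7; x[20] = 6; x[21] = 13; x[22] = 3; x[23] = 0; x[24] = 3; x[25] = 3.
Since (x[24], x[25]) = (x[0], x[1]) = (3, 3) (two consecutive terms determine the rest), the sequence is periodic with period 24.
(4586 - 0) mod 24 = 2, so x[4586] = x[2] = 6.

6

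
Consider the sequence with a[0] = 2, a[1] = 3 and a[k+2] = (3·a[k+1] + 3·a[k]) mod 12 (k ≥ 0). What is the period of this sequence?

3

Computing terms: a[0] = 2,  a[1] = 3,  a[2] = 3,  a[3] = 6,  a[4] = 3,  a[5] = 3.
Since (a[4], a[5]) = (a[1], a[2]) = (3, 3) (two consecutive terms determine the rest), the sequence is eventually periodic: after a pre-period of length 1 it cycles with period 3.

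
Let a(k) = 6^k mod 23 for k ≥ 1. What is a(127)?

12

We have a(1) = 6; a(2) = 13; a(3) = 9; a(4) = 8; a(5) = 2; a(6) = 12; a(7) = 3; a(8) = 18; a(9) = 16; a(10) = 4; a(11) = 1; a(12) = 6.
Since a(12) = a(1) = 6, the sequence is periodic with period 11.
So a(127) = a(1 + ((127-1) mod 11)) = a(6) = 12.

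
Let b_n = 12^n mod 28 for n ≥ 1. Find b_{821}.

b_1 = 12,  b_2 = 4,  b_3 = 20,  b_4 = 16,  b_5 = 24,  b_6 = 8,  b_7 = 12.
The sequence repeats with period 6.
So b_{821} = b_{1 + ((821-1) mod 6)} = b_5 = 24.

24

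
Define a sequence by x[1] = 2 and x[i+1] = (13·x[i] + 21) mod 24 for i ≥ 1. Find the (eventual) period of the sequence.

We have x[1] = 2, x[2] = 23, x[3] = 8, x[4] = 5, x[5] = 14, x[6] = 11, x[7] = 20, x[8] = 17, x[9] = 2.
The sequence repeats with period 8.

8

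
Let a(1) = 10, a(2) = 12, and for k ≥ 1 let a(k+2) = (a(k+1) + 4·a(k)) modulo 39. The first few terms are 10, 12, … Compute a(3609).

Listing terms: a(1) = 10; a(2) = 12; a(3) = 13; a(4) = 22; a(5) = 35; a(6) = 6; a(7) = 29; a(8) = 14; a(9) = 13; a(10) = 30; a(11) = 4; a(12) = 7; a(13) = 23; a(14) = 12; a(15) = 26; a(16) = 35; a(17) = 22; a(18) = 6; a(19) = 16; a(20) = 1; a(21) = 26; a(22) = 30; a(23) = 17; a(24) = 20; a(25) = 10; a(26) = 12.
The sequence repeats with period 24.
(3609 - 1) mod 24 = 8, so a(3609) = a(9) = 13.

13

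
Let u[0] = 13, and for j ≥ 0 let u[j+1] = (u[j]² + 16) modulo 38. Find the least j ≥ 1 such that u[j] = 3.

2

We have u[0] = 13,  u[1] = 33,  u[2] = 3,  u[3] = 25,  u[4] = 33.
Since u[4] = u[1] = 33, the sequence is eventually periodic: after a pre-period of length 1 it cycles with period 3.
The value 3 first appears (with j ≥ 1) at u[2].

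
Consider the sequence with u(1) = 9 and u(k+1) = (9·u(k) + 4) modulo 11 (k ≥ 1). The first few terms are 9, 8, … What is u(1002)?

8

We have u(1) = 9,  u(2) = 8,  u(3) = 10,  u(4) = 6,  u(5) = 3,  u(6) = 9.
Since u(6) = u(1) = 9, the sequence is periodic with period 5.
(1002 - 1) mod 5 = 1, so u(1002) = u(2) = 8.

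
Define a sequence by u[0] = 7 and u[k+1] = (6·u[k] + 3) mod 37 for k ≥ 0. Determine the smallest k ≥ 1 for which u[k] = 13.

u[0] = 7, u[1] = 8, u[2] = 14, u[3] = 13, u[4] = 7.
Since u[4] = u[0] = 7, the sequence is periodic with period 4.
The value 13 first appears (with k ≥ 1) at u[3].

3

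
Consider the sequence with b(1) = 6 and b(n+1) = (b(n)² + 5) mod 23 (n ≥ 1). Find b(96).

Computing terms: b(1) = 6,  b(2) = 18,  b(3) = 7,  b(4) = 8,  b(5) = 0,  b(6) = 5,  b(7) = 7.
Since b(7) = b(3) = 7, the sequence is eventually periodic: after a pre-period of length 2 it cycles with period 4.
For n ≥ 3, b(n) depends only on (n - 3) mod 4. (96 - 3) mod 4 = 1, so b(96) = b(4) = 8.

8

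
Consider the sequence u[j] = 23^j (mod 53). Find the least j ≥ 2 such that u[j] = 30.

3

u[1] = 23,  u[2] = 52,  u[3] = 30,  u[4] = 1,  u[5] = 23.
Since u[5] = u[1] = 23, the sequence is periodic with period 4.
The value 30 first appears (with j ≥ 2) at u[3].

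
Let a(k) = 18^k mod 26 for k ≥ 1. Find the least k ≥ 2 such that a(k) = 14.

4

a(1) = 18; a(2) = 12; a(3) = 8; a(4) = 14; a(5) = 18.
The sequence repeats with period 4.
The value 14 first appears (with k ≥ 2) at a(4).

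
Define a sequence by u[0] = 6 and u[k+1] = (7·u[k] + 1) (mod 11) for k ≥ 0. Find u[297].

u[0] = 6, u[1] = 10, u[2] = 5, u[3] = 3, u[4] = 0, u[5] = 1, u[6] = 8, u[7] = 2, u[8] = 4, u[9] = 7, u[10] = 6.
The sequence repeats with period 10.
So u[297] = u[0 + ((297-0) mod 10)] = u[7] = 2.

2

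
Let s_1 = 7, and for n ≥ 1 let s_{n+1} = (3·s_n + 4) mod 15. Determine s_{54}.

10

We have s_1 = 7,  s_2 = 10,  s_3 = 4,  s_4 = 1,  s_5 = 7.
The sequence repeats with period 4.
(54 - 1) mod 4 = 1, so s_{54} = s_2 = 10.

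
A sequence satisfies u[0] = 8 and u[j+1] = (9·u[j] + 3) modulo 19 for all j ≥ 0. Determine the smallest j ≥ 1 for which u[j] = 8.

9

We have u[0] = 8,  u[1] = 18,  u[2] = 13,  u[3] = 6,  u[4] = 0,  u[5] = 3,  u[6] = 11,  u[7] = 7,  u[8] = 9,  u[9] = 8.
The sequence repeats with period 9.
The value 8 next appears (with j ≥ 1) at u[9].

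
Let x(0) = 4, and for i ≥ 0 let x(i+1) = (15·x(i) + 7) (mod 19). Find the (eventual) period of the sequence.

We have x(0) = 4, x(1) = 10, x(2) = 5, x(3) = 6, x(4) = 2, x(5) = 18, x(6) = 11, x(7) = 1, x(8) = 3, x(9) = 14, x(10) = 8, x(11) = 13, x(12) = 12, x(13) = 16, x(14) = 0, x(15) = 7, x(16) = 17, x(17) = 15, x(18) = 4.
Since x(18) = x(0) = 4, the sequence is periodic with period 18.

18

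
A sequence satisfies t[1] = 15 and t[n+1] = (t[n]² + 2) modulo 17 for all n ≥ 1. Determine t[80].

Computing terms: t[1] = 15,  t[2] = 6,  t[3] = 4,  t[4] = 1,  t[5] = 3,  t[6] = 11,  t[7] = 4.
Since t[7] = t[3] = 4, the sequence is eventually periodic: after a pre-period of length 2 it cycles with period 4.
For n ≥ 3, t[n] depends only on (n - 3) mod 4. (80 - 3) mod 4 = 1, so t[80] = t[4] = 1.

1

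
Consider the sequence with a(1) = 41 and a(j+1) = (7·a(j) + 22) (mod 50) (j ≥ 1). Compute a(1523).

Computing terms: a(1) = 41, a(2) = 9, a(3) = 35, a(4) = 17, a(5) = 41.
The sequence repeats with period 4.
(1523 - 1) mod 4 = 2, so a(1523) = a(3) = 35.

35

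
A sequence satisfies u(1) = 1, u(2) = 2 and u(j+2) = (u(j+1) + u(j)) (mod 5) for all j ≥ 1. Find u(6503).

We have u(1) = 1, u(2) = 2, u(3) = 3, u(4) = 0, u(5) = 3, u(6) = 3, u(7) = 1, u(8) = 4, u(9) = 0, u(10) = 4, u(11) = 4, u(12) = 3, u(13) = 2, u(14) = 0, u(15) = 2, u(16) = 2, u(17) = 4, u(18) = 1, u(19) = 0, u(20) = 1, u(21) = 1, u(22) = 2.
The sequence repeats with period 20.
(6503 - 1) mod 20 = 2, so u(6503) = u(3) = 3.

3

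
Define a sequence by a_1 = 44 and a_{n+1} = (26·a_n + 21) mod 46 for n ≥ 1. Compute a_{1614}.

We have a_1 = 44; a_2 = 15; a_3 = 43; a_4 = 35; a_5 = 11; a_6 = 31; a_7 = 45; a_8 = 41; a_9 = 29; a_{10} = 39; a_{11} = 23; a_{12} = 21; a_{13} = 15.
Since a_{13} = a_2 = 15, the sequence is eventually periodic: after a pre-period of length 1 it cycles with period 11.
For n ≥ 2, a_n depends only on (n - 2) mod 11. (1614 - 2) mod 11 = 6, so a_{1614} = a_8 = 41.

41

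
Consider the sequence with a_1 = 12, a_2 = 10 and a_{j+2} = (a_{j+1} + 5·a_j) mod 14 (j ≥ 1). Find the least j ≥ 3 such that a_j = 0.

a_1 = 12; a_2 = 10; a_3 = 0; a_4 = 8; a_5 = 8; a_6 = 6; a_7 = 4; a_8 = 6; a_9 = 12; a_{10} = 0; a_{11} = 4; a_{12} = 4; a_{13} = 10; a_{14} = 2; a_{15} = 10; a_{16} = 6; a_{17} = 0; a_{18} = 2; a_{19} = 2; a_{20} = 12; a_{21} = 8; a_{22} = 12; a_{23} = 10.
The sequence repeats with period 21.
The value 0 first appears (with j ≥ 3) at a_3.

3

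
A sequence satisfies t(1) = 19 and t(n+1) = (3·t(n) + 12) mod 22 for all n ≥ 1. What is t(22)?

Listing terms: t(1) = 19,  t(2) = 3,  t(3) = 21,  t(4) = 9,  t(5) = 17,  t(6) = 19.
Since t(6) = t(1) = 19, the sequence is periodic with period 5.
(22 - 1) mod 5 = 1, so t(22) = t(2) = 3.

3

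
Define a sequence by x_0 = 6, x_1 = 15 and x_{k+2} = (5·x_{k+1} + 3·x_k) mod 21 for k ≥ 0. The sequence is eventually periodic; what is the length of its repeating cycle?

Computing terms: x_0 = 6; x_1 = 15; x_2 = 9; x_3 = 6; x_4 = 15.
Since (x_3, x_4) = (x_0, x_1) = (6, 15) (two consecutive terms determine the rest), the sequence is periodic with period 3.

3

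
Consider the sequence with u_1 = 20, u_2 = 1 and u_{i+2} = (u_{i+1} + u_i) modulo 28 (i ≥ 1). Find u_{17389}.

20

u_1 = 20; u_2 = 1; u_3 = 21; u_4 = 22; u_5 = 15; u_6 = 9; u_7 = 24; u_8 = 5; u_9 = 1; u_{10} = 6; u_{11} = 7; u_{12} = 13; u_{13} = 20; u_{14} = 5; u_{15} = 25; u_{16} = 2; u_{17} = 27; u_{18} = 1; u_{19} = 0; u_{20} = 1; u_{21} = 1; u_{22} = 2; u_{23} = 3; u_{24} = 5; u_{25} = 8; u_{26} = 13; u_{27} = 21; u_{28} = 6; u_{29} = 27; u_{30} = 5; u_{31} = 4; u_{32} = 9; u_{33} = 13; u_{34} = 22; u_{35} = 7; u_{36} = 1; u_{37} = 8; u_{38} = 9; u_{39} = 17; u_{40} = 26; u_{41} = 15; u_{42} = 13; u_{43} = 0; u_{44} = 13; u_{45} = 13; u_{46} = 26; u_{47} = 11; u_{48} = 9; u_{49} = 20; u_{50} = 1.
The sequence repeats with period 48.
(17389 - 1) mod 48 = 12, so u_{17389} = u_{13} = 20.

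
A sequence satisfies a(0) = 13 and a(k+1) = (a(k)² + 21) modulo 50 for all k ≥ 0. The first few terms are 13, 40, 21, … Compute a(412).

a(0) = 13,  a(1) = 40,  a(2) = 21,  a(3) = 12,  a(4) = 15,  a(5) = 46,  a(6) = 37,  a(7) = 40.
Since a(7) = a(1) = 40, the sequence is eventually periodic: after a pre-period of length 1 it cycles with period 6.
For k ≥ 1, a(k) depends only on (k - 1) mod 6. (412 - 1) mod 6 = 3, so a(412) = a(4) = 15.

15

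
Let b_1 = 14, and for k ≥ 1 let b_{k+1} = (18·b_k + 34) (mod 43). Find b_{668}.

26

b_1 = 14, b_2 = 28, b_3 = 22, b_4 = 0, b_5 = 34, b_6 = 1, b_7 = 9, b_8 = 24, b_9 = 36, b_{10} = 37, b_{11} = 12, b_{12} = 35, b_{13} = 19, b_{14} = 32, b_{15} = 8, b_{16} = 6, b_{17} = 13, b_{18} = 10, b_{19} = 42, b_{20} = 16, b_{21} = 21, b_{22} = 25, b_{23} = 11, b_{24} = 17, b_{25} = 39, b_{26} = 5, b_{27} = 38, b_{28} = 30, b_{29} = 15, b_{30} = 3, b_{31} = 2, b_{32} = 27, b_{33} = 4, b_{34} = 20, b_{35} = 7, b_{36} = 31, b_{37} = 33, b_{38} = 26, b_{39} = 29, b_{40} = 40, b_{41} = 23, b_{42} = 18, b_{43} = 14.
The sequence repeats with period 42.
(668 - 1) mod 42 = 37, so b_{668} = b_{38} = 26.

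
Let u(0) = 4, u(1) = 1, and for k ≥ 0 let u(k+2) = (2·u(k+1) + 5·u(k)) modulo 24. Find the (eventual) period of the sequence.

We have u(0) = 4,  u(1) = 1,  u(2) = 22,  u(3) = 1,  u(4) = 16,  u(5) = 13,  u(6) = 10,  u(7) = 13,  u(8) = 4,  u(9) = 1.
Since (u(8), u(9)) = (u(0), u(1)) = (4, 1) (two consecutive terms determine the rest), the sequence is periodic with period 8.

8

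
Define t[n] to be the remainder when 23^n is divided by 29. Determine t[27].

24

Listing terms: t[0] = 1,  t[1] = 23,  t[2] = 7,  t[3] = 16,  t[4] = 20,  t[5] = 25,  t[6] = 24,  t[7] = 1.
Since t[7] = t[0] = 1, the sequence is periodic with period 7.
(27 - 0) mod 7 = 6, so t[27] = t[6] = 24.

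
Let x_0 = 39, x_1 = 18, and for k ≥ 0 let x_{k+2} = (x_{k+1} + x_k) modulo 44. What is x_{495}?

31

Listing terms: x_0 = 39, x_1 = 18, x_2 = 13, x_3 = 31, x_4 = 0, x_5 = 31, x_6 = 31, x_7 = 18, x_8 = 5, x_9 = 23, x_{10} = 28, x_{11} = 7, x_{12} = 35, x_{13} = 42, x_{14} = 33, x_{15} = 31, x_{16} = 20, x_{17} = 7, x_{18} = 27, x_{19} = 34, x_{20} = 17, x_{21} = 7, x_{22} = 24, x_{23} = 31, x_{24} = 11, x_{25} = 42, x_{26} = 9, x_{27} = 7, x_{28} = 16, x_{29} = 23, x_{30} = 39, x_{31} = 18.
The sequence repeats with period 30.
So x_{495} = x_{0 + ((495-0) mod 30)} = x_{15} = 31.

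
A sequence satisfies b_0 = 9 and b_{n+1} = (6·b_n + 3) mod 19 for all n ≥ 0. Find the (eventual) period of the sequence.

b_0 = 9,  b_1 = 0,  b_2 = 3,  b_3 = 2,  b_4 = 15,  b_5 = 17,  b_6 = 10,  b_7 = 6,  b_8 = 1,  b_9 = 9.
The sequence repeats with period 9.

9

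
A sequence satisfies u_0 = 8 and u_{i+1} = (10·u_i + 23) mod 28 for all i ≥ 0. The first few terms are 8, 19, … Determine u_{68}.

17

Listing terms: u_0 = 8, u_1 = 19, u_2 = 17, u_3 = 25, u_4 = 21, u_5 = 9, u_6 = 1, u_7 = 5, u_8 = 17.
Since u_8 = u_2 = 17, the sequence is eventually periodic: after a pre-period of length 2 it cycles with period 6.
For i ≥ 2, u_i depends only on (i - 2) mod 6. (68 - 2) mod 6 = 0, so u_{68} = u_2 = 17.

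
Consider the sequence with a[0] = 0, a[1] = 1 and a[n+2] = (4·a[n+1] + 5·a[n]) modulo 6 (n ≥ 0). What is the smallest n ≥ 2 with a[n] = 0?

6

We have a[0] = 0,  a[1] = 1,  a[2] = 4,  a[3] = 3,  a[4] = 2,  a[5] = 5,  a[6] = 0,  a[7] = 1.
Since (a[6], a[7]) = (a[0], a[1]) = (0, 1) (two consecutive terms determine the rest), the sequence is periodic with period 6.
The value 0 next appears (with n ≥ 2) at a[6].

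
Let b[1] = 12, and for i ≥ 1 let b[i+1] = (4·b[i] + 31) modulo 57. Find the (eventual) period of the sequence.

9

Listing terms: b[1] = 12, b[2] = 22, b[3] = 5, b[4] = 51, b[5] = 7, b[6] = 2, b[7] = 39, b[8] = 16, b[9] = 38, b[10] = 12.
Since b[10] = b[1] = 12, the sequence is periodic with period 9.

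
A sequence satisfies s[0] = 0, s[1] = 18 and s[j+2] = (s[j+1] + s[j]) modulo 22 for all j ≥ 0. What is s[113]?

14

Computing terms: s[0] = 0,  s[1] = 18,  s[2] = 18,  s[3] = 14,  s[4] = 10,  s[5] = 2,  s[6] = 12,  s[7] = 14,  s[8] = 4,  s[9] = 18,  s[10] = 0,  s[11] = 18.
Since (s[10], s[11]) = (s[0], s[1]) = (0, 18) (two consecutive terms determine the rest), the sequence is periodic with period 10.
(113 - 0) mod 10 = 3, so s[113] = s[3] = 14.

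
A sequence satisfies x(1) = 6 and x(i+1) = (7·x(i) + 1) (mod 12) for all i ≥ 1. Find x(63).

2

Computing terms: x(1) = 6, x(2) = 7, x(3) = 2, x(4) = 3, x(5) = 10, x(6) = 11, x(7) = 6.
Since x(7) = x(1) = 6, the sequence is periodic with period 6.
(63 - 1) mod 6 = 2, so x(63) = x(3) = 2.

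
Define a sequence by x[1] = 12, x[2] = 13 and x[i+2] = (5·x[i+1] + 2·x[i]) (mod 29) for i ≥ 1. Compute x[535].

Computing terms: x[1] = 12,  x[2] = 13,  x[3] = 2,  x[4] = 7,  x[5] = 10,  x[6] = 6,  x[7] = 21,  x[8] = 1,  x[9] = 18,  x[10] = 5,  x[11] = 3,  x[12] = 25,  x[13] = 15,  x[14] = 9,  x[15] = 17,  x[16] = 16,  x[17] = 27,  x[18] = 22,  x[19] = 19,  x[20] = 23,  x[21] = 8,  x[22] = 28,  x[23] = 11,  x[24] = 24,  x[25] = 26,  x[26] = 4,  x[27] = 14,  x[28] = 20,  x[29] = 12,  x[30] = 13.
Since (x[29], x[30]) = (x[1], x[2]) = (12, 13) (two consecutive terms determine the rest), the sequence is periodic with period 28.
(535 - 1) mod 28 = 2, so x[535] = x[3] = 2.

2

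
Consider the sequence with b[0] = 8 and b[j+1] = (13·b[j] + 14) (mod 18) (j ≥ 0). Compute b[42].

Listing terms: b[0] = 8,  b[1] = 10,  b[2] = 0,  b[3] = 14,  b[4] = 16,  b[5] = 6,  b[6] = 2,  b[7] = 4,  b[8] = 12,  b[9] = 8.
Since b[9] = b[0] = 8, the sequence is periodic with period 9.
(42 - 0) mod 9 = 6, so b[42] = b[6] = 2.

2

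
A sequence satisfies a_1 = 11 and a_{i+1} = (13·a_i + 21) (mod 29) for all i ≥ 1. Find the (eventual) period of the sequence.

14

Listing terms: a_1 = 11, a_2 = 19, a_3 = 7, a_4 = 25, a_5 = 27, a_6 = 24, a_7 = 14, a_8 = 0, a_9 = 21, a_{10} = 4, a_{11} = 15, a_{12} = 13, a_{13} = 16, a_{14} = 26, a_{15} = 11.
The sequence repeats with period 14.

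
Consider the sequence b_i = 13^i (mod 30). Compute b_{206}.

19

We have b_1 = 13, b_2 = 19, b_3 = 7, b_4 = 1, b_5 = 13.
The sequence repeats with period 4.
So b_{206} = b_{1 + ((206-1) mod 4)} = b_2 = 19.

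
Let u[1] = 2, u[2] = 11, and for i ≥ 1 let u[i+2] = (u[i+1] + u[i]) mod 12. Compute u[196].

0

u[1] = 2, u[2] = 11, u[3] = 1, u[4] = 0, u[5] = 1, u[6] = 1, u[7] = 2, u[8] = 3, u[9] = 5, u[10] = 8, u[11] = 1, u[12] = 9, u[13] = 10, u[14] = 7, u[15] = 5, u[16] = 0, u[17] = 5, u[18] = 5, u[19] = 10, u[20] = 3, u[21] = 1, u[22] = 4, u[23] = 5, u[24] = 9, u[25] = 2, u[26] = 11.
The sequence repeats with period 24.
(196 - 1) mod 24 = 3, so u[196] = u[4] = 0.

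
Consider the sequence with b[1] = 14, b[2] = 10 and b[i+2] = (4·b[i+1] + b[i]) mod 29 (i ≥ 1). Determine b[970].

Computing terms: b[1] = 14,  b[2] = 10,  b[3] = 25,  b[4] = 23,  b[5] = 1,  b[6] = 27,  b[7] = 22,  b[8] = 28,  b[9] = 18,  b[10] = 13,  b[11] = 12,  b[12] = 3,  b[13] = 24,  b[14] = 12,  b[15] = 14,  b[16] = 10.
Since (b[15], b[16]) = (b[1], b[2]) = (14, 10) (two consecutive terms determine the rest), the sequence is periodic with period 14.
(970 - 1) mod 14 = 3, so b[970] = b[4] = 23.

23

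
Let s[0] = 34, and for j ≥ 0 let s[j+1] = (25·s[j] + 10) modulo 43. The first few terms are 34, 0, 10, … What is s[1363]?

7

s[0] = 34,  s[1] = 0,  s[2] = 10,  s[3] = 2,  s[4] = 17,  s[5] = 5,  s[6] = 6,  s[7] = 31,  s[8] = 11,  s[9] = 27,  s[10] = 40,  s[11] = 21,  s[12] = 19,  s[13] = 12,  s[14] = 9,  s[15] = 20,  s[16] = 37,  s[17] = 32,  s[18] = 36,  s[19] = 7,  s[20] = 13,  s[21] = 34.
The sequence repeats with period 21.
(1363 - 0) mod 21 = 19, so s[1363] = s[19] = 7.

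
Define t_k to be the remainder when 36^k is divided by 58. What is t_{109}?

Computing terms: t_1 = 36, t_2 = 20, t_3 = 24, t_4 = 52, t_5 = 16, t_6 = 54, t_7 = 30, t_8 = 36.
Since t_8 = t_1 = 36, the sequence is periodic with period 7.
So t_{109} = t_{1 + ((109-1) mod 7)} = t_4 = 52.

52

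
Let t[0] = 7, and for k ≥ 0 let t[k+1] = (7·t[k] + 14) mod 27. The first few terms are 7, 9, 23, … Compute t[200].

14

Listing terms: t[0] = 7; t[1] = 9; t[2] = 23; t[3] = 13; t[4] = 24; t[5] = 20; t[6] = 19; t[7] = 12; t[8] = 17; t[9] = 25; t[10] = 0; t[11] = 14; t[12] = 4; t[13] = 15; t[14] = 11; t[15] = 10; t[16] = 3; t[17] = 8; t[18] = 16; t[19] = 18; t[20] = 5; t[21] = 22; t[22] = 6; t[23] = 2; t[24] = 1; t[25] = 21; t[26] = 26; t[27] = 7.
Since t[27] = t[0] = 7, the sequence is periodic with period 27.
So t[200] = t[0 + ((200-0) mod 27)] = t[11] = 14.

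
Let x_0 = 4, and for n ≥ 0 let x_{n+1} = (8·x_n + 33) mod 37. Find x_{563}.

x_0 = 4, x_1 = 28, x_2 = 35, x_3 = 17, x_4 = 21, x_5 = 16, x_6 = 13, x_7 = 26, x_8 = 19, x_9 = 0, x_{10} = 33, x_{11} = 1, x_{12} = 4.
Since x_{12} = x_0 = 4, the sequence is periodic with period 12.
(563 - 0) mod 12 = 11, so x_{563} = x_{11} = 1.

1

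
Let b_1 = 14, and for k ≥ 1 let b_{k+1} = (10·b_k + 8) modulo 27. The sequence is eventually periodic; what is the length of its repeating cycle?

Listing terms: b_1 = 14,  b_2 = 13,  b_3 = 3,  b_4 = 11,  b_5 = 10,  b_6 = 0,  b_7 = 8,  b_8 = 7,  b_9 = 24,  b_{10} = 5,  b_{11} = 4,  b_{12} = 21,  b_{13} = 2,  b_{14} = 1,  b_{15} = 18,  b_{16} = 26,  b_{17} = 25,  b_{18} = 15,  b_{19} = 23,  b_{20} = 22,  b_{21} = 12,  b_{22} = 20,  b_{23} = 19,  b_{24} = 9,  b_{25} = 17,  b_{26} = 16,  b_{27} = 6,  b_{28} = 14.
Since b_{28} = b_1 = 14, the sequence is periodic with period 27.

27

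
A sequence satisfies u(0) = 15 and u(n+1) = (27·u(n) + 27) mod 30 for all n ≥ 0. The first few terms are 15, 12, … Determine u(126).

We have u(0) = 15; u(1) = 12; u(2) = 21; u(3) = 24; u(4) = 15.
The sequence repeats with period 4.
So u(126) = u(0 + ((126-0) mod 4)) = u(2) = 21.

21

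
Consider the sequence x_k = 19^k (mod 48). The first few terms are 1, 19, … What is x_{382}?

25

x_0 = 1,  x_1 = 19,  x_2 = 25,  x_3 = 43,  x_4 = 1.
Since x_4 = x_0 = 1, the sequence is periodic with period 4.
(382 - 0) mod 4 = 2, so x_{382} = x_2 = 25.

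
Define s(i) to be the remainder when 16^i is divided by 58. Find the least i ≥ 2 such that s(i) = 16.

We have s(1) = 16,  s(2) = 24,  s(3) = 36,  s(4) = 54,  s(5) = 52,  s(6) = 20,  s(7) = 30,  s(8) = 16.
Since s(8) = s(1) = 16, the sequence is periodic with period 7.
The value 16 next appears (with i ≥ 2) at s(8).

8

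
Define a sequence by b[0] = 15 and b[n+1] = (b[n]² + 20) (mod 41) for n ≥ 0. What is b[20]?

Computing terms: b[0] = 15; b[1] = 40; b[2] = 21; b[3] = 10; b[4] = 38; b[5] = 29; b[6] = 0; b[7] = 20; b[8] = 10.
Since b[8] = b[3] = 10, the sequence is eventually periodic: after a pre-period of length 3 it cycles with period 5.
For n ≥ 3, b[n] depends only on (n - 3) mod 5. (20 - 3) mod 5 = 2, so b[20] = b[5] = 29.

29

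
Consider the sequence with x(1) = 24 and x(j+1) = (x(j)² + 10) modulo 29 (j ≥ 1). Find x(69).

17

We have x(1) = 24; x(2) = 6; x(3) = 17; x(4) = 9; x(5) = 4; x(6) = 26; x(7) = 19; x(8) = 23; x(9) = 17.
Since x(9) = x(3) = 17, the sequence is eventually periodic: after a pre-period of length 2 it cycles with period 6.
For j ≥ 3, x(j) depends only on (j - 3) mod 6. (69 - 3) mod 6 = 0, so x(69) = x(3) = 17.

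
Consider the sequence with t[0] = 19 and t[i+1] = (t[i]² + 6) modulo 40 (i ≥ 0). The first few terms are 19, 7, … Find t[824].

15

t[0] = 19; t[1] = 7; t[2] = 15; t[3] = 31; t[4] = 7.
Since t[4] = t[1] = 7, the sequence is eventually periodic: after a pre-period of length 1 it cycles with period 3.
For i ≥ 1, t[i] depends only on (i - 1) mod 3. (824 - 1) mod 3 = 1, so t[824] = t[2] = 15.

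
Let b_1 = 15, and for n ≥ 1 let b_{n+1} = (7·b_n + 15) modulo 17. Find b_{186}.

Listing terms: b_1 = 15; b_2 = 1; b_3 = 5; b_4 = 16; b_5 = 8; b_6 = 3; b_7 = 2; b_8 = 12; b_9 = 14; b_{10} = 11; b_{11} = 7; b_{12} = 13; b_{13} = 4; b_{14} = 9; b_{15} = 10; b_{16} = 0; b_{17} = 15.
The sequence repeats with period 16.
So b_{186} = b_{1 + ((186-1) mod 16)} = b_{10} = 11.

11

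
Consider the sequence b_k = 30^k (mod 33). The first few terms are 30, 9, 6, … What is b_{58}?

Computing terms: b_1 = 30,  b_2 = 9,  b_3 = 6,  b_4 = 15,  b_5 = 21,  b_6 = 3,  b_7 = 24,  b_8 = 27,  b_9 = 18,  b_{10} = 12,  b_{11} = 30.
Since b_{11} = b_1 = 30, the sequence is periodic with period 10.
So b_{58} = b_{1 + ((58-1) mod 10)} = b_8 = 27.

27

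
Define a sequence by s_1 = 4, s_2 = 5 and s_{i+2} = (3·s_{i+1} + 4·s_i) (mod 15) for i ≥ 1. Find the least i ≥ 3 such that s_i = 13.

s_1 = 4, s_2 = 5, s_3 = 1, s_4 = 8, s_5 = 13, s_6 = 11, s_7 = 10, s_8 = 14, s_9 = 7, s_{10} = 2, s_{11} = 4, s_{12} = 5.
Since (s_{11}, s_{12}) = (s_1, s_2) = (4, 5) (two consecutive terms determine the rest), the sequence is periodic with period 10.
The value 13 first appears (with i ≥ 3) at s_5.

5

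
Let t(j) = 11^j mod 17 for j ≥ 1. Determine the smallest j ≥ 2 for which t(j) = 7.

Listing terms: t(1) = 11, t(2) = 2, t(3) = 5, t(4) = 4, t(5) = 10, t(6) = 8, t(7) = 3, t(8) = 16, t(9) = 6, t(10) = 15, t(11) = 12, t(12) = 13, t(13) = 7, t(14) = 9, t(15) = 14, t(16) = 1, t(17) = 11.
Since t(17) = t(1) = 11, the sequence is periodic with period 16.
The value 7 first appears (with j ≥ 2) at t(13).

13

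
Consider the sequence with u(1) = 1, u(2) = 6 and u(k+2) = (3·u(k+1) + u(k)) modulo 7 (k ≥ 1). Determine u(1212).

0

Listing terms: u(1) = 1, u(2) = 6, u(3) = 5, u(4) = 0, u(5) = 5, u(6) = 1, u(7) = 1, u(8) = 4, u(9) = 6, u(10) = 1, u(11) = 2, u(12) = 0, u(13) = 2, u(14) = 6, u(15) = 6, u(16) = 3, u(17) = 1, u(18) = 6.
Since (u(17), u(18)) = (u(1), u(2)) = (1, 6) (two consecutive terms determine the rest), the sequence is periodic with period 16.
So u(1212) = u(1 + ((1212-1) mod 16)) = u(12) = 0.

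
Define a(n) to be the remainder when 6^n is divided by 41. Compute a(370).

32

We have a(0) = 1, a(1) = 6, a(2) = 36, a(3) = 11, a(4) = 25, a(5) = 27, a(6) = 39, a(7) = 29, a(8) = 10, a(9) = 19, a(10) = 32, a(11) = 28, a(12) = 4, a(13) = 24, a(14) = 21, a(15) = 3, a(16) = 18, a(17) = 26, a(18) = 33, a(19) = 34, a(20) = 40, a(21) = 35, a(22) = 5, a(23) = 30, a(24) = 16, a(25) = 14, a(26) = 2, a(27) = 12, a(28) = 31, a(29) = 22, a(30) = 9, a(31) = 13, a(32) = 37, a(33) = 17, a(34) = 20, a(35) = 38, a(36) = 23, a(37) = 15, a(38) = 8, a(39) = 7, a(40) = 1.
The sequence repeats with period 40.
(370 - 0) mod 40 = 10, so a(370) = a(10) = 32.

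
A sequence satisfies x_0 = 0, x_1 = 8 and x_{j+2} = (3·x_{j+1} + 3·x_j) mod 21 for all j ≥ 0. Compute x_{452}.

6

Computing terms: x_0 = 0; x_1 = 8; x_2 = 3; x_3 = 12; x_4 = 3; x_5 = 3; x_6 = 18; x_7 = 0; x_8 = 12; x_9 = 15; x_{10} = 18; x_{11} = 15; x_{12} = 15; x_{13} = 6; x_{14} = 0; x_{15} = 18; x_{16} = 12; x_{17} = 6; x_{18} = 12; x_{19} = 12; x_{20} = 9; x_{21} = 0; x_{22} = 6; x_{23} = 18; x_{24} = 9; x_{25} = 18; x_{26} = 18; x_{27} = 3; x_{28} = 0; x_{29} = 9; x_{30} = 6; x_{31} = 3; x_{32} = 6; x_{33} = 6; x_{34} = 15; x_{35} = 0; x_{36} = 3; x_{37} = 9; x_{38} = 15; x_{39} = 9; x_{40} = 9; x_{41} = 12; x_{42} = 0; x_{43} = 15; x_{44} = 3; x_{45} = 12.
Since (x_{44}, x_{45}) = (x_2, x_3) = (3, 12) (two consecutive terms determine the rest), the sequence is eventually periodic: after a pre-period of length 2 it cycles with period 42.
For j ≥ 2, x_j depends only on (j - 2) mod 42. (452 - 2) mod 42 = 30, so x_{452} = x_{32} = 6.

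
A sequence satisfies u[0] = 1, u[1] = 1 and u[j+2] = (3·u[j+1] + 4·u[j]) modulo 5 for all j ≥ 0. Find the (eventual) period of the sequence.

Computing terms: u[0] = 1, u[1] = 1, u[2] = 2, u[3] = 0, u[4] = 3, u[5] = 4, u[6] = 4, u[7] = 3, u[8] = 0, u[9] = 2, u[10] = 1, u[11] = 1.
Since (u[10], u[11]) = (u[0], u[1]) = (1, 1) (two consecutive terms determine the rest), the sequence is periodic with period 10.

10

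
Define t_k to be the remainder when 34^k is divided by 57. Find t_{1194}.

t_1 = 34,  t_2 = 16,  t_3 = 31,  t_4 = 28,  t_5 = 40,  t_6 = 49,  t_7 = 13,  t_8 = 43,  t_9 = 37,  t_{10} = 4,  t_{11} = 22,  t_{12} = 7,  t_{13} = 10,  t_{14} = 55,  t_{15} = 46,  t_{16} = 25,  t_{17} = 52,  t_{18} = 1,  t_{19} = 34.
The sequence repeats with period 18.
So t_{1194} = t_{1 + ((1194-1) mod 18)} = t_6 = 49.

49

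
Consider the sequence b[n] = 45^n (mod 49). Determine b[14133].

We have b[1] = 45, b[2] = 16, b[3] = 34, b[4] = 11, b[5] = 5, b[6] = 29, b[7] = 31, b[8] = 23, b[9] = 6, b[10] = 25, b[11] = 47, b[12] = 8, b[13] = 17, b[14] = 30, b[15] = 27, b[16] = 39, b[17] = 40, b[18] = 36, b[19] = 3, b[20] = 37, b[21] = 48, b[22] = 4, b[23] = 33, b[24] = 15, b[25] = 38, b[26] = 44, b[27] = 20, b[28] = 18, b[29] = 26, b[30] = 43, b[31] = 24, b[32] = 2, b[33] = 41, b[34] = 32, b[35] = 19, b[36] = 22, b[37] = 10, b[38] = 9, b[39] = 13, b[40] = 46, b[41] = 12, b[42] = 1, b[43] = 45.
The sequence repeats with period 42.
(14133 - 1) mod 42 = 20, so b[14133] = b[21] = 48.

48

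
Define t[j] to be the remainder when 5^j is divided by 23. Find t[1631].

We have t[1] = 5; t[2] = 2; t[3] = 10; t[4] = 4; t[5] = 20; t[6] = 8; t[7] = 17; t[8] = 16; t[9] = 11; t[10] = 9; t[11] = 22; t[12] = 18; t[13] = 21; t[14] = 13; t[15] = 19; t[16] = 3; t[17] = 15; t[18] = 6; t[19] = 7; t[20] = 12; t[21] = 14; t[22] = 1; t[23] = 5.
The sequence repeats with period 22.
So t[1631] = t[1 + ((1631-1) mod 22)] = t[3] = 10.

10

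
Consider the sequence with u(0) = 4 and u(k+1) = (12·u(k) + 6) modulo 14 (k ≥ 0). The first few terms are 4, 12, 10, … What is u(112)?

6

Computing terms: u(0) = 4,  u(1) = 12,  u(2) = 10,  u(3) = 0,  u(4) = 6,  u(5) = 8,  u(6) = 4.
Since u(6) = u(0) = 4, the sequence is periodic with period 6.
So u(112) = u(0 + ((112-0) mod 6)) = u(4) = 6.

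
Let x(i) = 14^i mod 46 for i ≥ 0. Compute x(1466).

16

Listing terms: x(0) = 1,  x(1) = 14,  x(2) = 12,  x(3) = 30,  x(4) = 6,  x(5) = 38,  x(6) = 26,  x(7) = 42,  x(8) = 36,  x(9) = 44,  x(10) = 18,  x(11) = 22,  x(12) = 32,  x(13) = 34,  x(14) = 16,  x(15) = 40,  x(16) = 8,  x(17) = 20,  x(18) = 4,  x(19) = 10,  x(20) = 2,  x(21) = 28,  x(22) = 24,  x(23) = 14.
Since x(23) = x(1) = 14, the sequence is eventually periodic: after a pre-period of length 1 it cycles with period 22.
For i ≥ 1, x(i) depends only on (i - 1) mod 22. (1466 - 1) mod 22 = 13, so x(1466) = x(14) = 16.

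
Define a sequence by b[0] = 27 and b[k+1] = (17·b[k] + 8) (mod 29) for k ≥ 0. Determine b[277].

3

b[0] = 27, b[1] = 3, b[2] = 1, b[3] = 25, b[4] = 27.
Since b[4] = b[0] = 27, the sequence is periodic with period 4.
So b[277] = b[0 + ((277-0) mod 4)] = b[1] = 3.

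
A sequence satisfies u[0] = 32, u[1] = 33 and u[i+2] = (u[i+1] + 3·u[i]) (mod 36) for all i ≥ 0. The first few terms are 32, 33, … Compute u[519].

12

We have u[0] = 32, u[1] = 33, u[2] = 21, u[3] = 12, u[4] = 3, u[5] = 3, u[6] = 12, u[7] = 21, u[8] = 21, u[9] = 12.
Since (u[8], u[9]) = (u[2], u[3]) = (21, 12) (two consecutive terms determine the rest), the sequence is eventually periodic: after a pre-period of length 2 it cycles with period 6.
For i ≥ 2, u[i] depends only on (i - 2) mod 6. (519 - 2) mod 6 = 1, so u[519] = u[3] = 12.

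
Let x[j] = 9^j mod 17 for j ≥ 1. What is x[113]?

9

x[1] = 9; x[2] = 13; x[3] = 15; x[4] = 16; x[5] = 8; x[6] = 4; x[7] = 2; x[8] = 1; x[9] = 9.
The sequence repeats with period 8.
So x[113] = x[1 + ((113-1) mod 8)] = x[1] = 9.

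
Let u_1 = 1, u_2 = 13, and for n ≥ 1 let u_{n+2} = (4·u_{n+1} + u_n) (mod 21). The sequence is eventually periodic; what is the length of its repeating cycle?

Computing terms: u_1 = 1,  u_2 = 13,  u_3 = 11,  u_4 = 15,  u_5 = 8,  u_6 = 5,  u_7 = 7,  u_8 = 12,  u_9 = 13,  u_{10} = 1,  u_{11} = 17,  u_{12} = 6,  u_{13} = 20,  u_{14} = 2,  u_{15} = 7,  u_{16} = 9,  u_{17} = 1,  u_{18} = 13.
Since (u_{17}, u_{18}) = (u_1, u_2) = (1, 13) (two consecutive terms determine the rest), the sequence is periodic with period 16.

16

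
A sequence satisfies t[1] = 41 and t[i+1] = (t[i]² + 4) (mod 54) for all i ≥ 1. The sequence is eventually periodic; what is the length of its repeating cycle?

Listing terms: t[1] = 41, t[2] = 11, t[3] = 17, t[4] = 23, t[5] = 47, t[6] = 53, t[7] = 5, t[8] = 29, t[9] = 35, t[10] = 41.
Since t[10] = t[1] = 41, the sequence is periodic with period 9.

9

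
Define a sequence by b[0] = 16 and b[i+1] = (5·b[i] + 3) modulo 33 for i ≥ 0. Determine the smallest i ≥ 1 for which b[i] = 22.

We have b[0] = 16, b[1] = 17, b[2] = 22, b[3] = 14, b[4] = 7, b[5] = 5, b[6] = 28, b[7] = 11, b[8] = 25, b[9] = 29, b[10] = 16.
Since b[10] = b[0] = 16, the sequence is periodic with period 10.
The value 22 first appears (with i ≥ 1) at b[2].

2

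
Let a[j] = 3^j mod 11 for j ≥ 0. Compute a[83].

5

a[0] = 1,  a[1] = 3,  a[2] = 9,  a[3] = 5,  a[4] = 4,  a[5] = 1.
Since a[5] = a[0] = 1, the sequence is periodic with period 5.
So a[83] = a[0 + ((83-0) mod 5)] = a[3] = 5.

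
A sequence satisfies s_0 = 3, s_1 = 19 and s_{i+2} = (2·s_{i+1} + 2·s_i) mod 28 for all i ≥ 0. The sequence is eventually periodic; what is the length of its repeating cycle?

48

Computing terms: s_0 = 3,  s_1 = 19,  s_2 = 16,  s_3 = 14,  s_4 = 4,  s_5 = 8,  s_6 = 24,  s_7 = 8,  s_8 = 8,  s_9 = 4,  s_{10} = 24,  s_{11} = 0,  s_{12} = 20,  s_{13} = 12,  s_{14} = 8,  s_{15} = 12,  s_{16} = 12,  s_{17} = 20,  s_{18} = 8,  s_{19} = 0,  s_{20} = 16,  s_{21} = 4,  s_{22} = 12,  s_{23} = 4,  s_{24} = 4,  s_{25} = 16,  s_{26} = 12,  s_{27} = 0,  s_{28} = 24,  s_{29} = 20,  s_{30} = 4,  s_{31} = 20,  s_{32} = 20,  s_{33} = 24,  s_{34} = 4,  s_{35} = 0,  s_{36} = 8,  s_{37} = 16,  s_{38} = 20,  s_{39} = 16,  s_{40} = 16,  s_{41} = 8,  s_{42} = 20,  s_{43} = 0,  s_{44} = 12,  s_{45} = 24,  s_{46} = 16,  s_{47} = 24,  s_{48} = 24,  s_{49} = 12,  s_{50} = 16,  s_{51} = 0,  s_{52} = 4,  s_{53} = 8.
Since (s_{52}, s_{53}) = (s_4, s_5) = (4, 8) (two consecutive terms determine the rest), the sequence is eventually periodic: after a pre-period of length 4 it cycles with period 48.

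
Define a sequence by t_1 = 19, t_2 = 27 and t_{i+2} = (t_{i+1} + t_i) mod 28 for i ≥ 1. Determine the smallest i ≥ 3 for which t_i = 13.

Listing terms: t_1 = 19; t_2 = 27; t_3 = 18; t_4 = 17; t_5 = 7; t_6 = 24; t_7 = 3; t_8 = 27; t_9 = 2; t_{10} = 1; t_{11} = 3; t_{12} = 4; t_{13} = 7; t_{14} = 11; t_{15} = 18; t_{16} = 1; t_{17} = 19; t_{18} = 20; t_{19} = 11; t_{20} = 3; t_{21} = 14; t_{22} = 17; t_{23} = 3; t_{24} = 20; t_{25} = 23; t_{26} = 15; t_{27} = 10; t_{28} = 25; t_{29} = 7; t_{30} = 4; t_{31} = 11; t_{32} = 15; t_{33} = 26; t_{34} = 13; t_{35} = 11; t_{36} = 24; t_{37} = 7; t_{38} = 3; t_{39} = 10; t_{40} = 13; t_{41} = 23; t_{42} = 8; t_{43} = 3; t_{44} = 11; t_{45} = 14; t_{46} = 25; t_{47} = 11; t_{48} = 8; t_{49} = 19; t_{50} = 27.
Since (t_{49}, t_{50}) = (t_1, t_2) = (19, 27) (two consecutive terms determine the rest), the sequence is periodic with period 48.
The value 13 first appears (with i ≥ 3) at t_{34}.

34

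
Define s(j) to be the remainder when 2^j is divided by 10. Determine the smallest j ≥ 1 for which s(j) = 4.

Computing terms: s(0) = 1, s(1) = 2, s(2) = 4, s(3) = 8, s(4) = 6, s(5) = 2.
Since s(5) = s(1) = 2, the sequence is eventually periodic: after a pre-period of length 1 it cycles with period 4.
The value 4 first appears (with j ≥ 1) at s(2).

2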